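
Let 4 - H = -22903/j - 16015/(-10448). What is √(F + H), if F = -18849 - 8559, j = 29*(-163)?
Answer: I*√4178617070145534723/12346924 ≈ 165.56*I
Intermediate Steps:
j = -4727
F = -27408
H = -117442665/49387696 (H = 4 - (-22903/(-4727) - 16015/(-10448)) = 4 - (-22903*(-1/4727) - 16015*(-1/10448)) = 4 - (22903/4727 + 16015/10448) = 4 - 1*314993449/49387696 = 4 - 314993449/49387696 = -117442665/49387696 ≈ -2.3780)
√(F + H) = √(-27408 - 117442665/49387696) = √(-1353735414633/49387696) = I*√4178617070145534723/12346924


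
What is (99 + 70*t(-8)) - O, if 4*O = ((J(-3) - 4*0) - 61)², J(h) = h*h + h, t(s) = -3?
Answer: -3469/4 ≈ -867.25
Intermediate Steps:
J(h) = h + h² (J(h) = h² + h = h + h²)
O = 3025/4 (O = ((-3*(1 - 3) - 4*0) - 61)²/4 = ((-3*(-2) + 0) - 61)²/4 = ((6 + 0) - 61)²/4 = (6 - 61)²/4 = (¼)*(-55)² = (¼)*3025 = 3025/4 ≈ 756.25)
(99 + 70*t(-8)) - O = (99 + 70*(-3)) - 1*3025/4 = (99 - 210) - 3025/4 = -111 - 3025/4 = -3469/4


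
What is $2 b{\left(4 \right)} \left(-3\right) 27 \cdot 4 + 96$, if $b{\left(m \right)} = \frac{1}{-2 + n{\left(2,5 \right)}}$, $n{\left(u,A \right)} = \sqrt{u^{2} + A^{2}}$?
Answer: $\frac{1104}{25} - \frac{648 \sqrt{29}}{25} \approx -95.423$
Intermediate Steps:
$n{\left(u,A \right)} = \sqrt{A^{2} + u^{2}}$
$b{\left(m \right)} = \frac{1}{-2 + \sqrt{29}}$ ($b{\left(m \right)} = \frac{1}{-2 + \sqrt{5^{2} + 2^{2}}} = \frac{1}{-2 + \sqrt{25 + 4}} = \frac{1}{-2 + \sqrt{29}}$)
$2 b{\left(4 \right)} \left(-3\right) 27 \cdot 4 + 96 = 2 \left(\frac{2}{25} + \frac{\sqrt{29}}{25}\right) \left(-3\right) 27 \cdot 4 + 96 = \left(\frac{4}{25} + \frac{2 \sqrt{29}}{25}\right) \left(-3\right) 108 + 96 = \left(- \frac{12}{25} - \frac{6 \sqrt{29}}{25}\right) 108 + 96 = \left(- \frac{1296}{25} - \frac{648 \sqrt{29}}{25}\right) + 96 = \frac{1104}{25} - \frac{648 \sqrt{29}}{25}$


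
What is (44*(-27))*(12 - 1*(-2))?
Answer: -16632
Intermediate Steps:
(44*(-27))*(12 - 1*(-2)) = -1188*(12 + 2) = -1188*14 = -16632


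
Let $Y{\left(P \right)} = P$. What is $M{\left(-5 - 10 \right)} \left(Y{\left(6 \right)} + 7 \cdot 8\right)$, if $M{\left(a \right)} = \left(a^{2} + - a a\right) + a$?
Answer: $-930$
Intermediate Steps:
$M{\left(a \right)} = a$ ($M{\left(a \right)} = \left(a^{2} - a^{2}\right) + a = 0 + a = a$)
$M{\left(-5 - 10 \right)} \left(Y{\left(6 \right)} + 7 \cdot 8\right) = \left(-5 - 10\right) \left(6 + 7 \cdot 8\right) = \left(-5 - 10\right) \left(6 + 56\right) = \left(-15\right) 62 = -930$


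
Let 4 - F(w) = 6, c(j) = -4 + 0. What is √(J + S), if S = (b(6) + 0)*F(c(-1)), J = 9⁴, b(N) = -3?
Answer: √6567 ≈ 81.037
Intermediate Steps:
c(j) = -4
F(w) = -2 (F(w) = 4 - 1*6 = 4 - 6 = -2)
J = 6561
S = 6 (S = (-3 + 0)*(-2) = -3*(-2) = 6)
√(J + S) = √(6561 + 6) = √6567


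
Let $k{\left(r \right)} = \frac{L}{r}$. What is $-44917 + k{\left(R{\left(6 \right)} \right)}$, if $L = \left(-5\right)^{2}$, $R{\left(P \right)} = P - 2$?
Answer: $- \frac{179643}{4} \approx -44911.0$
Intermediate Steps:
$R{\left(P \right)} = -2 + P$
$L = 25$
$k{\left(r \right)} = \frac{25}{r}$
$-44917 + k{\left(R{\left(6 \right)} \right)} = -44917 + \frac{25}{-2 + 6} = -44917 + \frac{25}{4} = - \frac{179643}{4}$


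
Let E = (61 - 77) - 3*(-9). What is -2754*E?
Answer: -30294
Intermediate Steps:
E = 11 (E = -16 + 27 = 11)
-2754*E = -2754*11 = -30294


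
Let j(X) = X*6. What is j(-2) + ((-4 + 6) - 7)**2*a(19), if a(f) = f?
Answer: 463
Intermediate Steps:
j(X) = 6*X
j(-2) + ((-4 + 6) - 7)**2*a(19) = 6*(-2) + ((-4 + 6) - 7)**2*19 = -12 + (2 - 7)**2*19 = -12 + (-5)**2*19 = -12 + 25*19 = -12 + 475 = 463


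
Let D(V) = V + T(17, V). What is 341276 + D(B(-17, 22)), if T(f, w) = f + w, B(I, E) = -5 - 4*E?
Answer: 341107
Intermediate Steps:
D(V) = 17 + 2*V (D(V) = V + (17 + V) = 17 + 2*V)
341276 + D(B(-17, 22)) = 341276 + (17 + 2*(-5 - 4*22)) = 341276 + (17 + 2*(-5 - 88)) = 341276 + (17 + 2*(-93)) = 341276 + (17 - 186) = 341276 - 169 = 341107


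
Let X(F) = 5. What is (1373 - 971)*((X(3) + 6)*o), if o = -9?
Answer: -39798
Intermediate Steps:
(1373 - 971)*((X(3) + 6)*o) = (1373 - 971)*((5 + 6)*(-9)) = 402*(11*(-9)) = 402*(-99) = -39798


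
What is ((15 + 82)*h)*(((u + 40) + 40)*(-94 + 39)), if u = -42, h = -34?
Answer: 6892820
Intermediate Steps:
((15 + 82)*h)*(((u + 40) + 40)*(-94 + 39)) = ((15 + 82)*(-34))*(((-42 + 40) + 40)*(-94 + 39)) = (97*(-34))*((-2 + 40)*(-55)) = -125324*(-55) = -3298*(-2090) = 6892820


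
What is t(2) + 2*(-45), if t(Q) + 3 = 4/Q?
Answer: -91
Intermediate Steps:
t(Q) = -3 + 4/Q
t(2) + 2*(-45) = (-3 + 4/2) + 2*(-45) = (-3 + 4*(1/2)) - 90 = (-3 + 2) - 90 = -1 - 90 = -91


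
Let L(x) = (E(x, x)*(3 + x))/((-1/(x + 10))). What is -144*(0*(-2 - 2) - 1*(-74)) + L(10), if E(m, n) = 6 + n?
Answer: -14816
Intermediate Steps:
L(x) = (-10 - x)*(3 + x)*(6 + x) (L(x) = ((6 + x)*(3 + x))/((-1/(x + 10))) = ((3 + x)*(6 + x))/((-1/(10 + x))) = ((3 + x)*(6 + x))*(-10 - x) = (-10 - x)*(3 + x)*(6 + x))
-144*(0*(-2 - 2) - 1*(-74)) + L(10) = -144*(0*(-2 - 2) - 1*(-74)) - (6 + 10)*(30 + 10² + 13*10) = -144*(0*(-4) + 74) - 1*16*(30 + 100 + 130) = -144*(0 + 74) - 1*16*260 = -144*74 - 4160 = -10656 - 4160 = -14816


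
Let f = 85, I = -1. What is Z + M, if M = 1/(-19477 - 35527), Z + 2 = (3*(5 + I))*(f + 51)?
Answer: 89656519/55004 ≈ 1630.0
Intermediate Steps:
Z = 1630 (Z = -2 + (3*(5 - 1))*(85 + 51) = -2 + (3*4)*136 = -2 + 12*136 = -2 + 1632 = 1630)
M = -1/55004 (M = 1/(-55004) = -1/55004 ≈ -1.8180e-5)
Z + M = 1630 - 1/55004 = 89656519/55004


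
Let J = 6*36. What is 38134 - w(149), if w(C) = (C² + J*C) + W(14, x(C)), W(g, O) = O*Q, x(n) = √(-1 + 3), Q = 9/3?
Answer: -16251 - 3*√2 ≈ -16255.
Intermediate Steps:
Q = 3 (Q = 9*(⅓) = 3)
x(n) = √2
J = 216
W(g, O) = 3*O (W(g, O) = O*3 = 3*O)
w(C) = C² + 3*√2 + 216*C (w(C) = (C² + 216*C) + 3*√2 = C² + 3*√2 + 216*C)
38134 - w(149) = 38134 - (149² + 3*√2 + 216*149) = 38134 - (22201 + 3*√2 + 32184) = 38134 - (54385 + 3*√2) = 38134 + (-54385 - 3*√2) = -16251 - 3*√2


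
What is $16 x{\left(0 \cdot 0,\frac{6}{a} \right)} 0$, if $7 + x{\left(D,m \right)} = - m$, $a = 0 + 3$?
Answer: $0$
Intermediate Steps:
$a = 3$
$x{\left(D,m \right)} = -7 - m$
$16 x{\left(0 \cdot 0,\frac{6}{a} \right)} 0 = 16 \left(-7 - \frac{6}{3}\right) 0 = 16 \left(-7 - 6 \cdot \frac{1}{3}\right) 0 = 16 \left(-7 - 2\right) 0 = 16 \left(-9\right) 0 = \left(-144\right) 0 = 0$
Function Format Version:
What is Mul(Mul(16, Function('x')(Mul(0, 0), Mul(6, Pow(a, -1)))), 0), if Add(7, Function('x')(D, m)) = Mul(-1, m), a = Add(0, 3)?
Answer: 0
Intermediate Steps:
a = 3
Function('x')(D, m) = Add(-7, Mul(-1, m))
Mul(Mul(16, Function('x')(Mul(0, 0), Mul(6, Pow(a, -1)))), 0) = Mul(Mul(16, Add(-7, Mul(-1, Mul(6, Pow(3, -1))))), 0) = Mul(Mul(16, Add(-7, Mul(-1, Mul(6, Rational(1, 3))))), 0) = Mul(Mul(16, Add(-7, Mul(-1, 2))), 0) = Mul(Mul(16, Add(-7, -2)), 0) = Mul(Mul(16, -9), 0) = Mul(-144, 0) = 0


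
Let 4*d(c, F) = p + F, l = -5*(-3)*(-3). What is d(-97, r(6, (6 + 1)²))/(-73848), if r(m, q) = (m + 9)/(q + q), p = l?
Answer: 1465/9649472 ≈ 0.00015182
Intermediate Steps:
l = -45 (l = 15*(-3) = -45)
p = -45
r(m, q) = (9 + m)/(2*q) (r(m, q) = (9 + m)/((2*q)) = (9 + m)*(1/(2*q)) = (9 + m)/(2*q))
d(c, F) = -45/4 + F/4 (d(c, F) = (-45 + F)/4 = -45/4 + F/4)
d(-97, r(6, (6 + 1)²))/(-73848) = (-45/4 + ((9 + 6)/(2*((6 + 1)²)))/4)/(-73848) = (-45/4 + ((½)*15/7²)/4)*(-1/73848) = (-45/4 + ((½)*15/49)/4)*(-1/73848) = (-45/4 + ((½)*(1/49)*15)/4)*(-1/73848) = (-45/4 + (¼)*(15/98))*(-1/73848) = (-45/4 + 15/392)*(-1/73848) = -4395/392*(-1/73848) = 1465/9649472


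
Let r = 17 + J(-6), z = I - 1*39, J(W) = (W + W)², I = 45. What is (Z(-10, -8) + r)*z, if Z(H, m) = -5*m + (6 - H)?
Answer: 1302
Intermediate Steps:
J(W) = 4*W² (J(W) = (2*W)² = 4*W²)
Z(H, m) = 6 - H - 5*m
z = 6 (z = 45 - 1*39 = 45 - 39 = 6)
r = 161 (r = 17 + 4*(-6)² = 17 + 4*36 = 17 + 144 = 161)
(Z(-10, -8) + r)*z = ((6 - 1*(-10) - 5*(-8)) + 161)*6 = ((6 + 10 + 40) + 161)*6 = (56 + 161)*6 = 217*6 = 1302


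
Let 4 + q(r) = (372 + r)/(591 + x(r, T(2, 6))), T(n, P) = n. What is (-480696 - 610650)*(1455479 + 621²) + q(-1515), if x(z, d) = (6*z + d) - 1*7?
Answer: -17087078249742953/8504 ≈ -2.0093e+12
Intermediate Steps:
x(z, d) = -7 + d + 6*z (x(z, d) = (d + 6*z) - 7 = -7 + d + 6*z)
q(r) = -4 + (372 + r)/(586 + 6*r) (q(r) = -4 + (372 + r)/(591 + (-7 + 2 + 6*r)) = -4 + (372 + r)/(591 + (-5 + 6*r)) = -4 + (372 + r)/(586 + 6*r))
(-480696 - 610650)*(1455479 + 621²) + q(-1515) = (-480696 - 610650)*(1455479 + 621²) + (-1972 - 23*(-1515))/(2*(293 + 3*(-1515))) = -1091346*(1455479 + 385641) + (-1972 + 34845)/(2*(293 - 4545)) = -1091346*1841120 + (½)*32873/(-4252) = -2009298947520 + (½)*(-1/4252)*32873 = -2009298947520 - 32873/8504 = -17087078249742953/8504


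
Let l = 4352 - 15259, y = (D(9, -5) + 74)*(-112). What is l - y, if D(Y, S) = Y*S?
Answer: -7659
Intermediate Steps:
D(Y, S) = S*Y
y = -3248 (y = (-5*9 + 74)*(-112) = (-45 + 74)*(-112) = 29*(-112) = -3248)
l = -10907
l - y = -10907 - 1*(-3248) = -10907 + 3248 = -7659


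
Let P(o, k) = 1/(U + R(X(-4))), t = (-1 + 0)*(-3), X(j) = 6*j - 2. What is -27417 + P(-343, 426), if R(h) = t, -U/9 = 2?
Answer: -411256/15 ≈ -27417.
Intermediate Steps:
U = -18 (U = -9*2 = -18)
X(j) = -2 + 6*j
t = 3 (t = -1*(-3) = 3)
R(h) = 3
P(o, k) = -1/15 (P(o, k) = 1/(-18 + 3) = 1/(-15) = -1/15)
-27417 + P(-343, 426) = -27417 - 1/15 = -411256/15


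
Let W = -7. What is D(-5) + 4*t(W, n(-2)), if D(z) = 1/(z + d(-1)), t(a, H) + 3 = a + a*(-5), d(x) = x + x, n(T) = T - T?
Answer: 699/7 ≈ 99.857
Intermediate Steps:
n(T) = 0
d(x) = 2*x
t(a, H) = -3 - 4*a (t(a, H) = -3 + (a + a*(-5)) = -3 + (a - 5*a) = -3 - 4*a)
D(z) = 1/(-2 + z) (D(z) = 1/(z + 2*(-1)) = 1/(z - 2) = 1/(-2 + z))
D(-5) + 4*t(W, n(-2)) = 1/(-2 - 5) + 4*(-3 - 4*(-7)) = 1/(-7) + 4*(-3 + 28) = -1/7 + 4*25 = -1/7 + 100 = 699/7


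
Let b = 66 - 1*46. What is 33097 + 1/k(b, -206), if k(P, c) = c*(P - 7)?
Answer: 88633765/2678 ≈ 33097.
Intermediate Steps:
b = 20 (b = 66 - 46 = 20)
k(P, c) = c*(-7 + P)
33097 + 1/k(b, -206) = 33097 + 1/(-206*(-7 + 20)) = 33097 + 1/(-206*13) = 33097 + 1/(-2678) = 33097 - 1/2678 = 88633765/2678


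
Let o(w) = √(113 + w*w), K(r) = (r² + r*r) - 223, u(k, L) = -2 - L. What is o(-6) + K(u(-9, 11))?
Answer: 115 + √149 ≈ 127.21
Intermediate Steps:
K(r) = -223 + 2*r² (K(r) = (r² + r²) - 223 = 2*r² - 223 = -223 + 2*r²)
o(w) = √(113 + w²)
o(-6) + K(u(-9, 11)) = √(113 + (-6)²) + (-223 + 2*(-2 - 1*11)²) = √(113 + 36) + (-223 + 2*(-2 - 11)²) = √149 + (-223 + 2*(-13)²) = √149 + (-223 + 2*169) = √149 + (-223 + 338) = √149 + 115 = 115 + √149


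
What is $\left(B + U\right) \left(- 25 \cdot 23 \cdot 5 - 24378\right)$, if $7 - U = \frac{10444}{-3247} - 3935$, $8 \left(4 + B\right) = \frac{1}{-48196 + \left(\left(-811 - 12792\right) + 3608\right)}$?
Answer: $- \frac{9550448870438437}{88915848} \approx -1.0741 \cdot 10^{8}$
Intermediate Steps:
$B = - \frac{1862113}{465528}$ ($B = -4 + \frac{1}{8 \left(-48196 + \left(\left(-811 - 12792\right) + 3608\right)\right)} = -4 + \frac{1}{8 \left(-48196 + \left(-13603 + 3608\right)\right)} = -4 + \frac{1}{8 \left(-48196 - 9995\right)} = -4 + \frac{1}{8 \left(-58191\right)} = -4 + \frac{1}{8} \left(- \frac{1}{58191}\right) = -4 - \frac{1}{465528} = - \frac{1862113}{465528} \approx -4.0$)
$U = \frac{12810118}{3247}$ ($U = 7 - \left(\frac{10444}{-3247} - 3935\right) = 7 - \left(10444 \left(- \frac{1}{3247}\right) - 3935\right) = 7 - \left(- \frac{10444}{3247} - 3935\right) = 7 - - \frac{12787389}{3247} = 7 + \frac{12787389}{3247} = \frac{12810118}{3247} \approx 3945.2$)
$\left(B + U\right) \left(- 25 \cdot 23 \cdot 5 - 24378\right) = \left(- \frac{1862113}{465528} + \frac{12810118}{3247}\right) \left(- 25 \cdot 23 \cdot 5 - 24378\right) = \frac{350436607729 \left(\left(-25\right) 115 - 24378\right)}{88915848} = \frac{350436607729 \left(-2875 - 24378\right)}{88915848} = \frac{350436607729}{88915848} \left(-27253\right) = - \frac{9550448870438437}{88915848}$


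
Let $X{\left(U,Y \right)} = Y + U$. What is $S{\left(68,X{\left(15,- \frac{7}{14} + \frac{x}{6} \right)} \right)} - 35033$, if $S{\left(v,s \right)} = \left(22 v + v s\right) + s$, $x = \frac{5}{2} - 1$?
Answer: $- \frac{130077}{4} \approx -32519.0$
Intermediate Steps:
$x = \frac{3}{2}$ ($x = 5 \cdot \frac{1}{2} - 1 = \frac{5}{2} - 1 = \frac{3}{2} \approx 1.5$)
$X{\left(U,Y \right)} = U + Y$
$S{\left(v,s \right)} = s + 22 v + s v$ ($S{\left(v,s \right)} = \left(22 v + s v\right) + s = s + 22 v + s v$)
$S{\left(68,X{\left(15,- \frac{7}{14} + \frac{x}{6} \right)} \right)} - 35033 = \left(\left(15 + \left(- \frac{7}{14} + \frac{3}{2 \cdot 6}\right)\right) + 22 \cdot 68 + \left(15 + \left(- \frac{7}{14} + \frac{3}{2 \cdot 6}\right)\right) 68\right) - 35033 = \left(\left(15 + \left(\left(-7\right) \frac{1}{14} + \frac{3}{2} \cdot \frac{1}{6}\right)\right) + 1496 + \left(15 + \left(\left(-7\right) \frac{1}{14} + \frac{3}{2} \cdot \frac{1}{6}\right)\right) 68\right) - 35033 = \left(\left(15 + \left(- \frac{1}{2} + \frac{1}{4}\right)\right) + 1496 + \left(15 + \left(- \frac{1}{2} + \frac{1}{4}\right)\right) 68\right) - 35033 = \left(\left(15 - \frac{1}{4}\right) + 1496 + \left(15 - \frac{1}{4}\right) 68\right) - 35033 = \left(\frac{59}{4} + 1496 + \frac{59}{4} \cdot 68\right) - 35033 = \left(\frac{59}{4} + 1496 + 1003\right) - 35033 = \frac{10055}{4} - 35033 = - \frac{130077}{4}$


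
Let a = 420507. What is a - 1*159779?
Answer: 260728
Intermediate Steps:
a - 1*159779 = 420507 - 1*159779 = 420507 - 159779 = 260728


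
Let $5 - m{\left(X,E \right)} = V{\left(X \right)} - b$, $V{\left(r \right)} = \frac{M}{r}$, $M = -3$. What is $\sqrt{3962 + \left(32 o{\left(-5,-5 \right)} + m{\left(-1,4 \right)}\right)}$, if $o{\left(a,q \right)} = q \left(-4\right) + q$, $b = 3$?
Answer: $\sqrt{4447} \approx 66.686$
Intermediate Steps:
$V{\left(r \right)} = - \frac{3}{r}$
$o{\left(a,q \right)} = - 3 q$ ($o{\left(a,q \right)} = - 4 q + q = - 3 q$)
$m{\left(X,E \right)} = 8 + \frac{3}{X}$ ($m{\left(X,E \right)} = 5 - \left(- \frac{3}{X} - 3\right) = 5 - \left(-3 - \frac{3}{X}\right) = 5 + \left(3 + \frac{3}{X}\right) = 8 + \frac{3}{X}$)
$\sqrt{3962 + \left(32 o{\left(-5,-5 \right)} + m{\left(-1,4 \right)}\right)} = \sqrt{3962 + \left(32 \left(\left(-3\right) \left(-5\right)\right) + \left(8 + \frac{3}{-1}\right)\right)} = \sqrt{3962 + \left(32 \cdot 15 + \left(8 + 3 \left(-1\right)\right)\right)} = \sqrt{3962 + \left(480 + \left(8 - 3\right)\right)} = \sqrt{3962 + \left(480 + 5\right)} = \sqrt{3962 + 485} = \sqrt{4447}$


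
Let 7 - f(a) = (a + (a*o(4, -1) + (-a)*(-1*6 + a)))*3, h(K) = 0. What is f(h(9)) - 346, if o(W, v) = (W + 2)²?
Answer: -339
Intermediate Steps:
o(W, v) = (2 + W)²
f(a) = 7 - 111*a + 3*a*(-6 + a) (f(a) = 7 - (a + (a*(2 + 4)² + (-a)*(-1*6 + a)))*3 = 7 - (a + (a*6² + (-a)*(-6 + a)))*3 = 7 - (a + (a*36 - a*(-6 + a)))*3 = 7 - (a + (36*a - a*(-6 + a)))*3 = 7 - (37*a - a*(-6 + a))*3 = 7 - (111*a - 3*a*(-6 + a)) = 7 + (-111*a + 3*a*(-6 + a)) = 7 - 111*a + 3*a*(-6 + a))
f(h(9)) - 346 = (7 - 129*0 + 3*0²) - 346 = (7 + 0 + 3*0) - 346 = (7 + 0 + 0) - 346 = 7 - 346 = -339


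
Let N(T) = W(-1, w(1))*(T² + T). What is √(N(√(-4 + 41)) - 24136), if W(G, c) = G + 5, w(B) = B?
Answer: 2*√(-5997 + √37) ≈ 154.8*I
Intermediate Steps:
W(G, c) = 5 + G
N(T) = 4*T + 4*T² (N(T) = (5 - 1)*(T² + T) = 4*(T + T²) = 4*T + 4*T²)
√(N(√(-4 + 41)) - 24136) = √(4*√(-4 + 41)*(1 + √(-4 + 41)) - 24136) = √(4*√37*(1 + √37) - 24136) = √(-24136 + 4*√37*(1 + √37))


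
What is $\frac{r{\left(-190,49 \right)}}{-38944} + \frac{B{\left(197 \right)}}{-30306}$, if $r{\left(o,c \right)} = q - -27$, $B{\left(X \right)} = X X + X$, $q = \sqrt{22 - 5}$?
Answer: $- \frac{253311321}{196706144} - \frac{\sqrt{17}}{38944} \approx -1.2879$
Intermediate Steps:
$q = \sqrt{17} \approx 4.1231$
$B{\left(X \right)} = X + X^{2}$ ($B{\left(X \right)} = X^{2} + X = X + X^{2}$)
$r{\left(o,c \right)} = 27 + \sqrt{17}$ ($r{\left(o,c \right)} = \sqrt{17} - -27 = \sqrt{17} + 27 = 27 + \sqrt{17}$)
$\frac{r{\left(-190,49 \right)}}{-38944} + \frac{B{\left(197 \right)}}{-30306} = \frac{27 + \sqrt{17}}{-38944} + \frac{197 \left(1 + 197\right)}{-30306} = \left(27 + \sqrt{17}\right) \left(- \frac{1}{38944}\right) + 197 \cdot 198 \left(- \frac{1}{30306}\right) = \left(- \frac{27}{38944} - \frac{\sqrt{17}}{38944}\right) + 39006 \left(- \frac{1}{30306}\right) = \left(- \frac{27}{38944} - \frac{\sqrt{17}}{38944}\right) - \frac{6501}{5051} = - \frac{253311321}{196706144} - \frac{\sqrt{17}}{38944}$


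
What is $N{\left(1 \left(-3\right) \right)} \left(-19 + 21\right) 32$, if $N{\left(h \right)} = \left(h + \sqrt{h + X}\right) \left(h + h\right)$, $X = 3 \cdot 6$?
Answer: $1152 - 384 \sqrt{15} \approx -335.23$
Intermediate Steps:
$X = 18$
$N{\left(h \right)} = 2 h \left(h + \sqrt{18 + h}\right)$ ($N{\left(h \right)} = \left(h + \sqrt{h + 18}\right) \left(h + h\right) = \left(h + \sqrt{18 + h}\right) 2 h = 2 h \left(h + \sqrt{18 + h}\right)$)
$N{\left(1 \left(-3\right) \right)} \left(-19 + 21\right) 32 = 2 \cdot 1 \left(-3\right) \left(1 \left(-3\right) + \sqrt{18 + 1 \left(-3\right)}\right) \left(-19 + 21\right) 32 = 2 \left(-3\right) \left(-3 + \sqrt{18 - 3}\right) 2 \cdot 32 = 2 \left(-3\right) \left(-3 + \sqrt{15}\right) 2 \cdot 32 = \left(18 - 6 \sqrt{15}\right) 2 \cdot 32 = \left(36 - 12 \sqrt{15}\right) 32 = 1152 - 384 \sqrt{15}$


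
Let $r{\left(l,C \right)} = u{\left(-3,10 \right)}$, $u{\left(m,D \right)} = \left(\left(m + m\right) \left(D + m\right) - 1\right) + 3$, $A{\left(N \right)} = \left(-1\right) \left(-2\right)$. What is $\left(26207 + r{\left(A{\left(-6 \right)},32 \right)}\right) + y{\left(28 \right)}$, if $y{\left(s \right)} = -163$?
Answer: $26004$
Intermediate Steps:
$A{\left(N \right)} = 2$
$u{\left(m,D \right)} = 2 + 2 m \left(D + m\right)$ ($u{\left(m,D \right)} = \left(2 m \left(D + m\right) - 1\right) + 3 = \left(-1 + 2 m \left(D + m\right)\right) + 3 = 2 + 2 m \left(D + m\right)$)
$r{\left(l,C \right)} = -40$ ($r{\left(l,C \right)} = 2 + 2 \left(-3\right)^{2} + 2 \cdot 10 \left(-3\right) = 2 + 2 \cdot 9 - 60 = 2 + 18 - 60 = -40$)
$\left(26207 + r{\left(A{\left(-6 \right)},32 \right)}\right) + y{\left(28 \right)} = \left(26207 - 40\right) - 163 = 26167 - 163 = 26004$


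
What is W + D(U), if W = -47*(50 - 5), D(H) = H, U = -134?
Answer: -2249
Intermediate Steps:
W = -2115 (W = -47*45 = -2115)
W + D(U) = -2115 - 134 = -2249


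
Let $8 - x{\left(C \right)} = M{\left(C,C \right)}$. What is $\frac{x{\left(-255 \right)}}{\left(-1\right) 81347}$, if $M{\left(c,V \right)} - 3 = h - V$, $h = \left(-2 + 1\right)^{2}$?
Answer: $\frac{251}{81347} \approx 0.0030855$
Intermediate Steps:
$h = 1$ ($h = \left(-1\right)^{2} = 1$)
$M{\left(c,V \right)} = 4 - V$ ($M{\left(c,V \right)} = 3 - \left(-1 + V\right) = 4 - V$)
$x{\left(C \right)} = 4 + C$ ($x{\left(C \right)} = 8 - \left(4 - C\right) = 8 + \left(-4 + C\right) = 4 + C$)
$\frac{x{\left(-255 \right)}}{\left(-1\right) 81347} = \frac{4 - 255}{\left(-1\right) 81347} = - \frac{251}{-81347} = \left(-251\right) \left(- \frac{1}{81347}\right) = \frac{251}{81347}$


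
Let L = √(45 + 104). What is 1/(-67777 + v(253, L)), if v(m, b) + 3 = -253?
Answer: -1/68033 ≈ -1.4699e-5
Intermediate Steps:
L = √149 ≈ 12.207
v(m, b) = -256 (v(m, b) = -3 - 253 = -256)
1/(-67777 + v(253, L)) = 1/(-67777 - 256) = 1/(-68033) = -1/68033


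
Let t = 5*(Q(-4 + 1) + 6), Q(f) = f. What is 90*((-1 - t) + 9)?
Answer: -630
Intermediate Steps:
t = 15 (t = 5*((-4 + 1) + 6) = 5*(-3 + 6) = 5*3 = 15)
90*((-1 - t) + 9) = 90*((-1 - 1*15) + 9) = 90*((-1 - 15) + 9) = 90*(-16 + 9) = 90*(-7) = -630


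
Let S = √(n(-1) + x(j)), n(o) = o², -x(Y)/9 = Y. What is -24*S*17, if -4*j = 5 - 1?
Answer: -408*√10 ≈ -1290.2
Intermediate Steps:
j = -1 (j = -(5 - 1)/4 = -¼*4 = -1)
x(Y) = -9*Y
S = √10 (S = √((-1)² - 9*(-1)) = √(1 + 9) = √10 ≈ 3.1623)
-24*S*17 = -24*√10*17 = -408*√10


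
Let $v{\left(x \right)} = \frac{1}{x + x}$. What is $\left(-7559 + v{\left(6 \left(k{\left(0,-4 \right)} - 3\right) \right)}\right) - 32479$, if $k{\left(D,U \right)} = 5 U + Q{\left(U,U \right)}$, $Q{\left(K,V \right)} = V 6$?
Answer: $- \frac{22581433}{564} \approx -40038.0$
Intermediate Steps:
$Q{\left(K,V \right)} = 6 V$
$k{\left(D,U \right)} = 11 U$ ($k{\left(D,U \right)} = 5 U + 6 U = 11 U$)
$v{\left(x \right)} = \frac{1}{2 x}$
$\left(-7559 + v{\left(6 \left(k{\left(0,-4 \right)} - 3\right) \right)}\right) - 32479 = \left(-7559 + \frac{1}{2 \cdot 6 \left(11 \left(-4\right) - 3\right)}\right) - 32479 = \left(-7559 + \frac{1}{2 \cdot 6 \left(-44 - 3\right)}\right) - 32479 = \left(-7559 + \frac{1}{2 \cdot 6 \left(-47\right)}\right) - 32479 = \left(-7559 + \frac{1}{2 \left(-282\right)}\right) - 32479 = \left(-7559 + \frac{1}{2} \left(- \frac{1}{282}\right)\right) - 32479 = \left(-7559 - \frac{1}{564}\right) - 32479 = - \frac{4263277}{564} - 32479 = - \frac{22581433}{564}$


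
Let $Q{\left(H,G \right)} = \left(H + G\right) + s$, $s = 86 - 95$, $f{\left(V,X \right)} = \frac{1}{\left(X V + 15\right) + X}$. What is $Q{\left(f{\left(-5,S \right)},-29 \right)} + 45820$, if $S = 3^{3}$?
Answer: $\frac{4257725}{93} \approx 45782.0$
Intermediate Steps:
$S = 27$
$f{\left(V,X \right)} = \frac{1}{15 + X + V X}$ ($f{\left(V,X \right)} = \frac{1}{\left(V X + 15\right) + X} = \frac{1}{\left(15 + V X\right) + X} = \frac{1}{15 + X + V X}$)
$s = -9$ ($s = 86 - 95 = -9$)
$Q{\left(H,G \right)} = -9 + G + H$ ($Q{\left(H,G \right)} = \left(H + G\right) - 9 = \left(G + H\right) - 9 = -9 + G + H$)
$Q{\left(f{\left(-5,S \right)},-29 \right)} + 45820 = \left(-9 - 29 + \frac{1}{15 + 27 - 135}\right) + 45820 = \left(-9 - 29 + \frac{1}{-93}\right) + 45820 = \left(-9 - 29 - \frac{1}{93}\right) + 45820 = - \frac{3535}{93} + 45820 = \frac{4257725}{93}$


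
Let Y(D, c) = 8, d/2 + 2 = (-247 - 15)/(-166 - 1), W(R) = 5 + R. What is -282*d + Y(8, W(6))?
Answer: 41944/167 ≈ 251.16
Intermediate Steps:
d = -144/167 (d = -4 + 2*((-247 - 15)/(-166 - 1)) = -4 + 2*(-262/(-167)) = -4 + 2*(-262*(-1/167)) = -4 + 2*(262/167) = -4 + 524/167 = -144/167 ≈ -0.86228)
-282*d + Y(8, W(6)) = -282*(-144/167) + 8 = 40608/167 + 8 = 41944/167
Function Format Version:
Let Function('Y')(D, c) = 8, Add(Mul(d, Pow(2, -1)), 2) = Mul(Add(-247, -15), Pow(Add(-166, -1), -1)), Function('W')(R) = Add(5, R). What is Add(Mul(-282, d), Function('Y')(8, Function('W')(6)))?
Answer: Rational(41944, 167) ≈ 251.16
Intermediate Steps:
d = Rational(-144, 167) (d = Add(-4, Mul(2, Mul(Add(-247, -15), Pow(Add(-166, -1), -1)))) = Add(-4, Mul(2, Mul(-262, Pow(-167, -1)))) = Add(-4, Mul(2, Mul(-262, Rational(-1, 167)))) = Add(-4, Mul(2, Rational(262, 167))) = Add(-4, Rational(524, 167)) = Rational(-144, 167) ≈ -0.86228)
Add(Mul(-282, d), Function('Y')(8, Function('W')(6))) = Add(Mul(-282, Rational(-144, 167)), 8) = Add(Rational(40608, 167), 8) = Rational(41944, 167)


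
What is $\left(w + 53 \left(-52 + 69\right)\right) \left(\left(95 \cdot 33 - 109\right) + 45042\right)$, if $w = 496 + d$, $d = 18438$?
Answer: $953428780$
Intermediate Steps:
$w = 18934$ ($w = 496 + 18438 = 18934$)
$\left(w + 53 \left(-52 + 69\right)\right) \left(\left(95 \cdot 33 - 109\right) + 45042\right) = \left(18934 + 53 \left(-52 + 69\right)\right) \left(\left(95 \cdot 33 - 109\right) + 45042\right) = \left(18934 + 53 \cdot 17\right) \left(\left(3135 - 109\right) + 45042\right) = \left(18934 + 901\right) \left(3026 + 45042\right) = 19835 \cdot 48068 = 953428780$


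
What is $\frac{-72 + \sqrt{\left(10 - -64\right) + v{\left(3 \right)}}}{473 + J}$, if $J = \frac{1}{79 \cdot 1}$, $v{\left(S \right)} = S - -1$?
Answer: $- \frac{79}{519} + \frac{79 \sqrt{78}}{37368} \approx -0.13354$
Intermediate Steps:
$v{\left(S \right)} = 1 + S$ ($v{\left(S \right)} = S + 1 = 1 + S$)
$J = \frac{1}{79} \approx 0.012658$
$\frac{-72 + \sqrt{\left(10 - -64\right) + v{\left(3 \right)}}}{473 + J} = \frac{-72 + \sqrt{\left(10 - -64\right) + \left(1 + 3\right)}}{473 + \frac{1}{79}} = \frac{-72 + \sqrt{\left(10 + 64\right) + 4}}{\frac{37368}{79}} = \left(-72 + \sqrt{74 + 4}\right) \frac{79}{37368} = \left(-72 + \sqrt{78}\right) \frac{79}{37368} = - \frac{79}{519} + \frac{79 \sqrt{78}}{37368}$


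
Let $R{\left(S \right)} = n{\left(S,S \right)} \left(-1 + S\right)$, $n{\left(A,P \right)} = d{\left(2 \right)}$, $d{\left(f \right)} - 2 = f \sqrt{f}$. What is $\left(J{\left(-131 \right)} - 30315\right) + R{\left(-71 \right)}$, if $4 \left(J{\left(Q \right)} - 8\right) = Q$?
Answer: $- \frac{121935}{4} - 144 \sqrt{2} \approx -30687.0$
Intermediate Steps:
$J{\left(Q \right)} = 8 + \frac{Q}{4}$
$d{\left(f \right)} = 2 + f^{\frac{3}{2}}$ ($d{\left(f \right)} = 2 + f \sqrt{f} = 2 + f^{\frac{3}{2}}$)
$n{\left(A,P \right)} = 2 + 2 \sqrt{2}$ ($n{\left(A,P \right)} = 2 + 2^{\frac{3}{2}} = 2 + 2 \sqrt{2}$)
$R{\left(S \right)} = \left(-1 + S\right) \left(2 + 2 \sqrt{2}\right)$ ($R{\left(S \right)} = \left(2 + 2 \sqrt{2}\right) \left(-1 + S\right) = \left(-1 + S\right) \left(2 + 2 \sqrt{2}\right)$)
$\left(J{\left(-131 \right)} - 30315\right) + R{\left(-71 \right)} = \left(\left(8 + \frac{1}{4} \left(-131\right)\right) - 30315\right) + 2 \left(1 + \sqrt{2}\right) \left(-1 - 71\right) = \left(\left(8 - \frac{131}{4}\right) - 30315\right) + 2 \left(1 + \sqrt{2}\right) \left(-72\right) = \left(- \frac{99}{4} - 30315\right) - \left(144 + 144 \sqrt{2}\right) = - \frac{121359}{4} - \left(144 + 144 \sqrt{2}\right) = - \frac{121935}{4} - 144 \sqrt{2}$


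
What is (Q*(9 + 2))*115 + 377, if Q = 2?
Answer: 2907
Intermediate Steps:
(Q*(9 + 2))*115 + 377 = (2*(9 + 2))*115 + 377 = (2*11)*115 + 377 = 22*115 + 377 = 2530 + 377 = 2907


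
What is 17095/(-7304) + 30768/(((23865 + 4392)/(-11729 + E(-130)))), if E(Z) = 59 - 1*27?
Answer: -876381229133/68796376 ≈ -12739.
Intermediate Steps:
E(Z) = 32 (E(Z) = 59 - 27 = 32)
17095/(-7304) + 30768/(((23865 + 4392)/(-11729 + E(-130)))) = 17095/(-7304) + 30768/(((23865 + 4392)/(-11729 + 32))) = 17095*(-1/7304) + 30768/((28257/(-11697))) = -17095/7304 + 30768/((28257*(-1/11697))) = -17095/7304 + 30768/(-9419/3899) = -17095/7304 + 30768*(-3899/9419) = -17095/7304 - 119964432/9419 = -876381229133/68796376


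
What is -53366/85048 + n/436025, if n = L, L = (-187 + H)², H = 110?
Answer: -11382330279/18541527100 ≈ -0.61388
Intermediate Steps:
L = 5929 (L = (-187 + 110)² = (-77)² = 5929)
n = 5929
-53366/85048 + n/436025 = -53366/85048 + 5929/436025 = -53366*1/85048 + 5929*(1/436025) = -26683/42524 + 5929/436025 = -11382330279/18541527100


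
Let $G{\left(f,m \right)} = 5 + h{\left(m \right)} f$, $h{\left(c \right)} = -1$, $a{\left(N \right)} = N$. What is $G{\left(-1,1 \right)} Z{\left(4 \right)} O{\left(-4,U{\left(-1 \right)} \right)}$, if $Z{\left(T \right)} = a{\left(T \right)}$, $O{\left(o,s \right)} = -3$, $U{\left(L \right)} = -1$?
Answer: $-72$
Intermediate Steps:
$Z{\left(T \right)} = T$
$G{\left(f,m \right)} = 5 - f$
$G{\left(-1,1 \right)} Z{\left(4 \right)} O{\left(-4,U{\left(-1 \right)} \right)} = \left(5 - -1\right) 4 \left(-3\right) = \left(5 + 1\right) 4 \left(-3\right) = 6 \cdot 4 \left(-3\right) = 24 \left(-3\right) = -72$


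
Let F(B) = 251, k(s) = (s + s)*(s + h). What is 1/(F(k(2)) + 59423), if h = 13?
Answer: 1/59674 ≈ 1.6758e-5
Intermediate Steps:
k(s) = 2*s*(13 + s) (k(s) = (s + s)*(s + 13) = (2*s)*(13 + s) = 2*s*(13 + s))
1/(F(k(2)) + 59423) = 1/(251 + 59423) = 1/59674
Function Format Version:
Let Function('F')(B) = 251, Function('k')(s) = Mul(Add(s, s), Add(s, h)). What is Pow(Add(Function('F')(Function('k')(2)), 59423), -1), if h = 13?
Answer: Rational(1, 59674) ≈ 1.6758e-5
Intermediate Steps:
Function('k')(s) = Mul(2, s, Add(13, s)) (Function('k')(s) = Mul(Add(s, s), Add(s, 13)) = Mul(Mul(2, s), Add(13, s)) = Mul(2, s, Add(13, s)))
Pow(Add(Function('F')(Function('k')(2)), 59423), -1) = Pow(Add(251, 59423), -1) = Pow(59674, -1) = Rational(1, 59674)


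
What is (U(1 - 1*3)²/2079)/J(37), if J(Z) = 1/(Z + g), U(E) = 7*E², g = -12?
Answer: 2800/297 ≈ 9.4276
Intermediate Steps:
J(Z) = 1/(-12 + Z) (J(Z) = 1/(Z - 12) = 1/(-12 + Z))
(U(1 - 1*3)²/2079)/J(37) = ((7*(1 - 1*3)²)²/2079)/(1/(-12 + 37)) = ((7*(1 - 3)²)²*(1/2079))/(1/25) = ((7*(-2)²)²*(1/2079))/(1/25) = ((7*4)²*(1/2079))*25 = (28²*(1/2079))*25 = (784*(1/2079))*25 = (112/297)*25 = 2800/297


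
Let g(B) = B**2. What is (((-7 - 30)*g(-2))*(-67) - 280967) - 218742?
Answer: -489793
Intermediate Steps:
(((-7 - 30)*g(-2))*(-67) - 280967) - 218742 = (((-7 - 30)*(-2)**2)*(-67) - 280967) - 218742 = (-37*4*(-67) - 280967) - 218742 = (-148*(-67) - 280967) - 218742 = (9916 - 280967) - 218742 = -271051 - 218742 = -489793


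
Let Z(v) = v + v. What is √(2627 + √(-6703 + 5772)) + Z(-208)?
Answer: -416 + √(2627 + 7*I*√19) ≈ -364.75 + 0.29765*I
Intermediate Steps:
Z(v) = 2*v
√(2627 + √(-6703 + 5772)) + Z(-208) = √(2627 + √(-6703 + 5772)) + 2*(-208) = √(2627 + √(-931)) - 416 = √(2627 + 7*I*√19) - 416 = -416 + √(2627 + 7*I*√19)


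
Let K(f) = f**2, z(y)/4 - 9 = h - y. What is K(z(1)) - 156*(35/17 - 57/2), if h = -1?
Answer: 83450/17 ≈ 4908.8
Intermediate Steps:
z(y) = 32 - 4*y (z(y) = 36 + 4*(-1 - y) = 36 + (-4 - 4*y) = 32 - 4*y)
K(z(1)) - 156*(35/17 - 57/2) = (32 - 4*1)**2 - 156*(35/17 - 57/2) = (32 - 4)**2 - 156*(35*(1/17) - 57*1/2) = 28**2 - 156*(35/17 - 57/2) = 784 - 156*(-899/34) = 784 + 70122/17 = 83450/17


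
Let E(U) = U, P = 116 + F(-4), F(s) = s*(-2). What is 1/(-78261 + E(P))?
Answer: -1/78137 ≈ -1.2798e-5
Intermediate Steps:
F(s) = -2*s
P = 124 (P = 116 - 2*(-4) = 116 + 8 = 124)
1/(-78261 + E(P)) = 1/(-78261 + 124) = 1/(-78137) = -1/78137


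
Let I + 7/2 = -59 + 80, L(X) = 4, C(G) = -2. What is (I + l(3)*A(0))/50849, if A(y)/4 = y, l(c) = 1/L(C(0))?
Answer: 35/101698 ≈ 0.00034416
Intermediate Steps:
l(c) = ¼ (l(c) = 1/4 = ¼)
A(y) = 4*y
I = 35/2 (I = -7/2 + (-59 + 80) = -7/2 + 21 = 35/2 ≈ 17.500)
(I + l(3)*A(0))/50849 = (35/2 + (4*0)/4)/50849 = (35/2 + (¼)*0)*(1/50849) = (35/2 + 0)*(1/50849) = (35/2)*(1/50849) = 35/101698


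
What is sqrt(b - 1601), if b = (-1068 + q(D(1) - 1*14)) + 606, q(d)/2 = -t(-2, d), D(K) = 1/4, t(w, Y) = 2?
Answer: I*sqrt(2067) ≈ 45.464*I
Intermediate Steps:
D(K) = 1/4
q(d) = -4 (q(d) = 2*(-1*2) = 2*(-2) = -4)
b = -466 (b = (-1068 - 4) + 606 = -1072 + 606 = -466)
sqrt(b - 1601) = sqrt(-466 - 1601) = sqrt(-2067) = I*sqrt(2067)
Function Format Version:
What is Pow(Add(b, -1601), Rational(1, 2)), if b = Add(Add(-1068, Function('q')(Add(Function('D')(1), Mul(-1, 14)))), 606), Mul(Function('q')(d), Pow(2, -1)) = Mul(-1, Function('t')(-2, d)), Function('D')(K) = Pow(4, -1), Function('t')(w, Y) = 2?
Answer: Mul(I, Pow(2067, Rational(1, 2))) ≈ Mul(45.464, I)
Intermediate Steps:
Function('D')(K) = Rational(1, 4)
Function('q')(d) = -4 (Function('q')(d) = Mul(2, Mul(-1, 2)) = Mul(2, -2) = -4)
b = -466 (b = Add(Add(-1068, -4), 606) = Add(-1072, 606) = -466)
Pow(Add(b, -1601), Rational(1, 2)) = Pow(Add(-466, -1601), Rational(1, 2)) = Pow(-2067, Rational(1, 2)) = Mul(I, Pow(2067, Rational(1, 2)))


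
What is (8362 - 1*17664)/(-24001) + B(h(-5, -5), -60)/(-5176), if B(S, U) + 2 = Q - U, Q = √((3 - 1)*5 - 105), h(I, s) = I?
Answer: 23377547/62114588 - I*√95/5176 ≈ 0.37636 - 0.0018831*I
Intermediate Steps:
Q = I*√95 (Q = √(2*5 - 105) = √(10 - 105) = √(-95) = I*√95 ≈ 9.7468*I)
B(S, U) = -2 - U + I*√95 (B(S, U) = -2 + (I*√95 - U) = -2 + (-U + I*√95) = -2 - U + I*√95)
(8362 - 1*17664)/(-24001) + B(h(-5, -5), -60)/(-5176) = (8362 - 1*17664)/(-24001) + (-2 - 1*(-60) + I*√95)/(-5176) = (8362 - 17664)*(-1/24001) + (-2 + 60 + I*√95)*(-1/5176) = -9302*(-1/24001) + (58 + I*√95)*(-1/5176) = 9302/24001 + (-29/2588 - I*√95/5176) = 23377547/62114588 - I*√95/5176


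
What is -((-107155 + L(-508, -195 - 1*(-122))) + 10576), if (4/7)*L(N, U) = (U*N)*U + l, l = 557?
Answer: 19332341/4 ≈ 4.8331e+6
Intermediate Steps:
L(N, U) = 3899/4 + 7*N*U**2/4 (L(N, U) = 7*((U*N)*U + 557)/4 = 7*((N*U)*U + 557)/4 = 7*(N*U**2 + 557)/4 = 7*(557 + N*U**2)/4 = 3899/4 + 7*N*U**2/4)
-((-107155 + L(-508, -195 - 1*(-122))) + 10576) = -((-107155 + (3899/4 + (7/4)*(-508)*(-195 - 1*(-122))**2)) + 10576) = -((-107155 + (3899/4 + (7/4)*(-508)*(-195 + 122)**2)) + 10576) = -((-107155 + (3899/4 + (7/4)*(-508)*(-73)**2)) + 10576) = -((-107155 + (3899/4 + (7/4)*(-508)*5329)) + 10576) = -((-107155 + (3899/4 - 4737481)) + 10576) = -((-107155 - 18946025/4) + 10576) = -(-19374645/4 + 10576) = -1*(-19332341/4) = 19332341/4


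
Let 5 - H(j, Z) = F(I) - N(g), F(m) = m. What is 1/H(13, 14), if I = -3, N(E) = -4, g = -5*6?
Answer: ¼ ≈ 0.25000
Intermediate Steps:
g = -30
H(j, Z) = 4 (H(j, Z) = 5 - (-3 - 1*(-4)) = 5 - (-3 + 4) = 5 - 1*1 = 5 - 1 = 4)
1/H(13, 14) = 1/4 = ¼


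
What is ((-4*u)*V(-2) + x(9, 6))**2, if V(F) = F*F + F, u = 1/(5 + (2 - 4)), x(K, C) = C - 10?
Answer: 400/9 ≈ 44.444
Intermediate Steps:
x(K, C) = -10 + C
u = 1/3 (u = 1/(5 - 2) = 1/3 ≈ 0.33333)
V(F) = F + F**2 (V(F) = F**2 + F = F + F**2)
((-4*u)*V(-2) + x(9, 6))**2 = ((-4*1/3)*(-2*(1 - 2)) + (-10 + 6))**2 = (-(-8)*(-1)/3 - 4)**2 = (-4/3*2 - 4)**2 = (-8/3 - 4)**2 = (-20/3)**2 = 400/9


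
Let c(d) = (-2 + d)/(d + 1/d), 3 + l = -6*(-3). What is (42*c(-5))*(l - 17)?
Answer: -1470/13 ≈ -113.08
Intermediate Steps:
l = 15 (l = -3 - 6*(-3) = -3 + 18 = 15)
c(d) = (-2 + d)/(d + 1/d)
(42*c(-5))*(l - 17) = (42*(-5*(-2 - 5)/(1 + (-5)**2)))*(15 - 17) = (42*(-5*(-7)/(1 + 25)))*(-2) = (42*(-5*(-7)/26))*(-2) = (42*(-5*1/26*(-7)))*(-2) = (42*(35/26))*(-2) = (735/13)*(-2) = -1470/13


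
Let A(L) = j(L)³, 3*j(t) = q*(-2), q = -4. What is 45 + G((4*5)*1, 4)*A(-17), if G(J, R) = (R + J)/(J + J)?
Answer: 2537/45 ≈ 56.378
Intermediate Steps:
j(t) = 8/3 (j(t) = (-4*(-2))/3 = (⅓)*8 = 8/3)
G(J, R) = (J + R)/(2*J) (G(J, R) = (J + R)/((2*J)) = (J + R)*(1/(2*J)) = (J + R)/(2*J))
A(L) = 512/27 (A(L) = (8/3)³ = 512/27)
45 + G((4*5)*1, 4)*A(-17) = 45 + (((4*5)*1 + 4)/(2*(((4*5)*1))))*(512/27) = 45 + ((20*1 + 4)/(2*((20*1))))*(512/27) = 45 + ((½)*(20 + 4)/20)*(512/27) = 45 + ((½)*(1/20)*24)*(512/27) = 45 + (⅗)*(512/27) = 45 + 512/45 = 2537/45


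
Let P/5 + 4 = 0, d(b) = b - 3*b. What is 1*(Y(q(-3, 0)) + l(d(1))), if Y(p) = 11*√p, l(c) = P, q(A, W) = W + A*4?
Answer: -20 + 22*I*√3 ≈ -20.0 + 38.105*I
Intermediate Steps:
d(b) = -2*b
P = -20 (P = -20 + 5*0 = -20 + 0 = -20)
q(A, W) = W + 4*A
l(c) = -20
1*(Y(q(-3, 0)) + l(d(1))) = 1*(11*√(0 + 4*(-3)) - 20) = 1*(11*√(0 - 12) - 20) = 1*(11*√(-12) - 20) = 1*(11*(2*I*√3) - 20) = 1*(22*I*√3 - 20) = 1*(-20 + 22*I*√3) = -20 + 22*I*√3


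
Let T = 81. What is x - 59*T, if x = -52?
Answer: -4831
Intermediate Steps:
x - 59*T = -52 - 59*81 = -52 - 4779 = -4831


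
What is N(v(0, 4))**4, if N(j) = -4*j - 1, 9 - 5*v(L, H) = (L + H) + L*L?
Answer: 625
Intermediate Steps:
v(L, H) = 9/5 - H/5 - L/5 - L**2/5 (v(L, H) = 9/5 - ((L + H) + L*L)/5 = 9/5 - ((H + L) + L**2)/5 = 9/5 - (H + L + L**2)/5 = 9/5 + (-H/5 - L/5 - L**2/5) = 9/5 - H/5 - L/5 - L**2/5)
N(j) = -1 - 4*j
N(v(0, 4))**4 = (-1 - 4*(9/5 - 1/5*4 - 1/5*0 - 1/5*0**2))**4 = (-1 - 4*(9/5 - 4/5 + 0 - 1/5*0))**4 = (-1 - 4*(9/5 - 4/5 + 0 + 0))**4 = (-1 - 4*1)**4 = (-1 - 4)**4 = (-5)**4 = 625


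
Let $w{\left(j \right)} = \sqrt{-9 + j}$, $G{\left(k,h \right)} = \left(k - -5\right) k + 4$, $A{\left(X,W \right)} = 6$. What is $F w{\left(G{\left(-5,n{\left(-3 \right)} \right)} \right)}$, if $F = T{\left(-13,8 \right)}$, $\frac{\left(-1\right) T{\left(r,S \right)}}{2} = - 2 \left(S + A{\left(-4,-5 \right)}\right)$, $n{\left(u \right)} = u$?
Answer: $56 i \sqrt{5} \approx 125.22 i$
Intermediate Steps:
$G{\left(k,h \right)} = 4 + k \left(5 + k\right)$ ($G{\left(k,h \right)} = \left(k + 5\right) k + 4 = \left(5 + k\right) k + 4 = k \left(5 + k\right) + 4 = 4 + k \left(5 + k\right)$)
$T{\left(r,S \right)} = 24 + 4 S$ ($T{\left(r,S \right)} = - 2 \left(- 2 \left(S + 6\right)\right) = - 2 \left(- 2 \left(6 + S\right)\right) = - 2 \left(-12 - 2 S\right) = 24 + 4 S$)
$F = 56$ ($F = 24 + 4 \cdot 8 = 24 + 32 = 56$)
$F w{\left(G{\left(-5,n{\left(-3 \right)} \right)} \right)} = 56 \sqrt{-9 + \left(4 + \left(-5\right)^{2} + 5 \left(-5\right)\right)} = 56 \sqrt{-9 + \left(4 + 25 - 25\right)} = 56 \sqrt{-9 + 4} = 56 \sqrt{-5} = 56 i \sqrt{5}$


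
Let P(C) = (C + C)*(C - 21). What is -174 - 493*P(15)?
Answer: 88566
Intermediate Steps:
P(C) = 2*C*(-21 + C) (P(C) = (2*C)*(-21 + C) = 2*C*(-21 + C))
-174 - 493*P(15) = -174 - 986*15*(-21 + 15) = -174 - 986*15*(-6) = -174 - 493*(-180) = -174 + 88740 = 88566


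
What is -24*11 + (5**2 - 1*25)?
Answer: -264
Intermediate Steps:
-24*11 + (5**2 - 1*25) = -264 + (25 - 25) = -264 + 0 = -264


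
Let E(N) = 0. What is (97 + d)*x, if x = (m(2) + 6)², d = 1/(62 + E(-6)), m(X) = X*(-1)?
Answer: 48120/31 ≈ 1552.3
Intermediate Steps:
m(X) = -X
d = 1/62 (d = 1/(62 + 0) = 1/62 ≈ 0.016129)
x = 16 (x = (-1*2 + 6)² = (-2 + 6)² = 4² = 16)
(97 + d)*x = (97 + 1/62)*16 = (6015/62)*16 = 48120/31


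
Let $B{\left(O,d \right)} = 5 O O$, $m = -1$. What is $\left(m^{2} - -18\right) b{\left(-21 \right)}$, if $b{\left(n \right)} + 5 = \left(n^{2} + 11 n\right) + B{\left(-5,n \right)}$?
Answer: $6270$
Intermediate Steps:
$B{\left(O,d \right)} = 5 O^{2}$
$b{\left(n \right)} = 120 + n^{2} + 11 n$ ($b{\left(n \right)} = -5 + \left(\left(n^{2} + 11 n\right) + 5 \left(-5\right)^{2}\right) = -5 + \left(\left(n^{2} + 11 n\right) + 5 \cdot 25\right) = -5 + \left(\left(n^{2} + 11 n\right) + 125\right) = -5 + \left(125 + n^{2} + 11 n\right) = 120 + n^{2} + 11 n$)
$\left(m^{2} - -18\right) b{\left(-21 \right)} = \left(\left(-1\right)^{2} - -18\right) \left(120 + \left(-21\right)^{2} + 11 \left(-21\right)\right) = \left(1 + 18\right) \left(120 + 441 - 231\right) = 19 \cdot 330 = 6270$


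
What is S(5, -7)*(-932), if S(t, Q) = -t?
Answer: 4660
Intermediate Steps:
S(t, Q) = -t
S(5, -7)*(-932) = -1*5*(-932) = -5*(-932) = 4660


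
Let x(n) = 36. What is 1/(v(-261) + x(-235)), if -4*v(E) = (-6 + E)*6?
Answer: 2/873 ≈ 0.0022909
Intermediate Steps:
v(E) = 9 - 3*E/2 (v(E) = -(-6 + E)*6/4 = -(-36 + 6*E)/4 = 9 - 3*E/2)
1/(v(-261) + x(-235)) = 1/((9 - 3/2*(-261)) + 36) = 1/((9 + 783/2) + 36) = 1/(801/2 + 36) = 1/(873/2) = 2/873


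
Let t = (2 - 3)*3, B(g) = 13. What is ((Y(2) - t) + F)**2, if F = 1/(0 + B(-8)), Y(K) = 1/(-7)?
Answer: 71289/8281 ≈ 8.6087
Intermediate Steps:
Y(K) = -1/7
t = -3 (t = -1*3 = -3)
F = 1/13 (F = 1/(0 + 13) = 1/13 ≈ 0.076923)
((Y(2) - t) + F)**2 = ((-1/7 - 1*(-3)) + 1/13)**2 = ((-1/7 + 3) + 1/13)**2 = (20/7 + 1/13)**2 = (267/91)**2 = 71289/8281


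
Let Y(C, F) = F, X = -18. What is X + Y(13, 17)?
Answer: -1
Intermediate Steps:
X + Y(13, 17) = -18 + 17 = -1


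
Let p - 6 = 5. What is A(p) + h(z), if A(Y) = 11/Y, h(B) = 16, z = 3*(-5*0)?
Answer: 17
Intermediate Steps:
z = 0 (z = 3*0 = 0)
p = 11 (p = 6 + 5 = 11)
A(p) + h(z) = 11/11 + 16 = 11*(1/11) + 16 = 1 + 16 = 17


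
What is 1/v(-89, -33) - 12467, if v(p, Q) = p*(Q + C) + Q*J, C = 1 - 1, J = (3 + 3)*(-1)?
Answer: -39084044/3135 ≈ -12467.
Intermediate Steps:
J = -6 (J = 6*(-1) = -6)
C = 0
v(p, Q) = -6*Q + Q*p (v(p, Q) = p*(Q + 0) + Q*(-6) = p*Q - 6*Q = Q*p - 6*Q = -6*Q + Q*p)
1/v(-89, -33) - 12467 = 1/(-33*(-6 - 89)) - 12467 = 1/(-33*(-95)) - 12467 = 1/3135 - 12467 = -39084044/3135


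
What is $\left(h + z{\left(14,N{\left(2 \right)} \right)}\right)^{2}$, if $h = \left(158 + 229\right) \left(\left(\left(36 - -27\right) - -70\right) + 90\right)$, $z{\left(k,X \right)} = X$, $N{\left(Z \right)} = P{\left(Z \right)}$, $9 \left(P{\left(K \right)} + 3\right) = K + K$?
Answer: $\frac{603241142596}{81} \approx 7.4474 \cdot 10^{9}$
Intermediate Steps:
$P{\left(K \right)} = -3 + \frac{2 K}{9}$ ($P{\left(K \right)} = -3 + \frac{K + K}{9} = -3 + \frac{2 K}{9}$)
$N{\left(Z \right)} = -3 + \frac{2 Z}{9}$
$h = 86301$ ($h = 387 \left(\left(\left(36 + 27\right) + 70\right) + 90\right) = 387 \left(\left(63 + 70\right) + 90\right) = 387 \left(133 + 90\right) = 387 \cdot 223 = 86301$)
$\left(h + z{\left(14,N{\left(2 \right)} \right)}\right)^{2} = \left(86301 + \left(-3 + \frac{2}{9} \cdot 2\right)\right)^{2} = \left(86301 + \left(-3 + \frac{4}{9}\right)\right)^{2} = \left(86301 - \frac{23}{9}\right)^{2} = \left(\frac{776686}{9}\right)^{2} = \frac{603241142596}{81}$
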